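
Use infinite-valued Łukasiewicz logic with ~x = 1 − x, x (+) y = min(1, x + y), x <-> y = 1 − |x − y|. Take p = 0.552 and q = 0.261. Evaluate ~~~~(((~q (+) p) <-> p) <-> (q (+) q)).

~q = 1 − 0.261 = 0.739
~q (+) p = min(1, 0.739 + 0.552) = min(1, 1.291) = 1.000
(~q (+) p) <-> p = 1 − |1.000 − 0.552| = 1 − 0.448 = 0.552
q (+) q = min(1, 0.261 + 0.261) = min(1, 0.522) = 0.522
((~q (+) p) <-> p) <-> (q (+) q) = 1 − |0.552 − 0.522| = 1 − 0.030 = 0.970
~(((~q (+) p) <-> p) <-> (q (+) q)) = 1 − 0.970 = 0.030
~~(((~q (+) p) <-> p) <-> (q (+) q)) = 1 − 0.030 = 0.970
~~~(((~q (+) p) <-> p) <-> (q (+) q)) = 1 − 0.970 = 0.030
~~~~(((~q (+) p) <-> p) <-> (q (+) q)) = 1 − 0.030 = 0.970

0.970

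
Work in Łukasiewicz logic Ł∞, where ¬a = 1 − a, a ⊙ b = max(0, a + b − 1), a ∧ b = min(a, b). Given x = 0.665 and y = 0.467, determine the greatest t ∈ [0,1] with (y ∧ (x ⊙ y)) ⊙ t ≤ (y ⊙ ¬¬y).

0.868

x ⊙ y = max(0, 0.665 + 0.467 − 1) = max(0, 0.132) = 0.132
y ∧ (x ⊙ y) = min(0.467, 0.132) = 0.132
So the left factor is y ∧ (x ⊙ y) = 0.132.
¬y = 1 − 0.467 = 0.533
¬¬y = 1 − 0.533 = 0.467
y ⊙ ¬¬y = max(0, 0.467 + 0.467 − 1) = max(0, -0.066) = 0.000
So the right-hand bound is y ⊙ ¬¬y = 0.000.
The residuum of the Łukasiewicz t-norm gives the supremum: min(1, 1 − 0.132 + 0.000).
1 − 0.132 + 0.000 = 0.868, so t = min(1, 0.868) = 0.868.
Check: 0.132 ⊙ 0.868 = max(0, 0.000) = 0.000 ≤ 0.000.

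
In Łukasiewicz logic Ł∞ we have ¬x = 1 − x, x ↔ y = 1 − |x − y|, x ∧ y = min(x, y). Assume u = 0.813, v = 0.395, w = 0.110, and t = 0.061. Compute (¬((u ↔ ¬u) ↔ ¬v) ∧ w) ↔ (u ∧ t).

0.951

¬u = 1 − 0.813 = 0.187
u ↔ ¬u = 1 − |0.813 − 0.187| = 1 − 0.626 = 0.374
¬v = 1 − 0.395 = 0.605
(u ↔ ¬u) ↔ ¬v = 1 − |0.374 − 0.605| = 1 − 0.231 = 0.769
¬((u ↔ ¬u) ↔ ¬v) = 1 − 0.769 = 0.231
¬((u ↔ ¬u) ↔ ¬v) ∧ w = min(0.231, 0.110) = 0.110
u ∧ t = min(0.813, 0.061) = 0.061
(¬((u ↔ ¬u) ↔ ¬v) ∧ w) ↔ (u ∧ t) = 1 − |0.110 − 0.061| = 1 − 0.049 = 0.951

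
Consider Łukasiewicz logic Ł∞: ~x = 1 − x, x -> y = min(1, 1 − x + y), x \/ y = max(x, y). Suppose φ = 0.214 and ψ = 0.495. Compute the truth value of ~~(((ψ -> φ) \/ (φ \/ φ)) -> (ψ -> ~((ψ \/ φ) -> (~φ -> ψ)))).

ψ -> φ = min(1, 1 − 0.495 + 0.214) = min(1, 0.719) = 0.719
φ \/ φ = max(0.214, 0.214) = 0.214
(ψ -> φ) \/ (φ \/ φ) = max(0.719, 0.214) = 0.719
ψ \/ φ = max(0.495, 0.214) = 0.495
~φ = 1 − 0.214 = 0.786
~φ -> ψ = min(1, 1 − 0.786 + 0.495) = min(1, 0.709) = 0.709
(ψ \/ φ) -> (~φ -> ψ) = min(1, 1 − 0.495 + 0.709) = min(1, 1.214) = 1.000
~((ψ \/ φ) -> (~φ -> ψ)) = 1 − 1.000 = 0.000
ψ -> ~((ψ \/ φ) -> (~φ -> ψ)) = min(1, 1 − 0.495 + 0.000) = min(1, 0.505) = 0.505
((ψ -> φ) \/ (φ \/ φ)) -> (ψ -> ~((ψ \/ φ) -> (~φ -> ψ))) = min(1, 1 − 0.719 + 0.505) = min(1, 0.786) = 0.786
~(((ψ -> φ) \/ (φ \/ φ)) -> (ψ -> ~((ψ \/ φ) -> (~φ -> ψ)))) = 1 − 0.786 = 0.214
~~(((ψ -> φ) \/ (φ \/ φ)) -> (ψ -> ~((ψ \/ φ) -> (~φ -> ψ)))) = 1 − 0.214 = 0.786

0.786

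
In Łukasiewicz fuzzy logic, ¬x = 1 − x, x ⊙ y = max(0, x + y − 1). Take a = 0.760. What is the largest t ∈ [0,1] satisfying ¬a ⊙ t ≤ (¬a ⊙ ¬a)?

¬a = 1 − 0.760 = 0.240
So the left factor is ¬a = 0.240.
¬a ⊙ ¬a = max(0, 0.240 + 0.240 − 1) = max(0, -0.520) = 0.000
So the right-hand bound is ¬a ⊙ ¬a = 0.000.
The residuum of the Łukasiewicz t-norm gives the supremum: min(1, 1 − 0.240 + 0.000).
1 − 0.240 + 0.000 = 0.760, so t = min(1, 0.760) = 0.760.
Check: 0.240 ⊙ 0.760 = max(0, 0.000) = 0.000 ≤ 0.000.

0.760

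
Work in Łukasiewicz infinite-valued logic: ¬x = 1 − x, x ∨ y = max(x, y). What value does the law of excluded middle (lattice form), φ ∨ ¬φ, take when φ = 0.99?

0.99

¬φ = 1 − 0.99 = 0.01
φ ∨ ¬φ = max(0.99, 0.01) = 0.99
(The value 0.99 < 1 shows this instance is not satisfied; not a Ł∞-tautology — its value is max(a, 1−a).)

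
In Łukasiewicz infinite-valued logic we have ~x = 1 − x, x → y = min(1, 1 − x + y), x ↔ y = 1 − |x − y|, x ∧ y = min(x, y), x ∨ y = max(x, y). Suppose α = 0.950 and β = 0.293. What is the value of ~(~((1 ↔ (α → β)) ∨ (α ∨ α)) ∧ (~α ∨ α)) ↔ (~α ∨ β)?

α → β = min(1, 1 − 0.950 + 0.293) = min(1, 0.343) = 0.343
1 ↔ (α → β) = 1 − |1.000 − 0.343| = 1 − 0.657 = 0.343
α ∨ α = max(0.950, 0.950) = 0.950
(1 ↔ (α → β)) ∨ (α ∨ α) = max(0.343, 0.950) = 0.950
~((1 ↔ (α → β)) ∨ (α ∨ α)) = 1 − 0.950 = 0.050
~α = 1 − 0.950 = 0.050
~α ∨ α = max(0.050, 0.950) = 0.950
~((1 ↔ (α → β)) ∨ (α ∨ α)) ∧ (~α ∨ α) = min(0.050, 0.950) = 0.050
~(~((1 ↔ (α → β)) ∨ (α ∨ α)) ∧ (~α ∨ α)) = 1 − 0.050 = 0.950
~α ∨ β = max(0.050, 0.293) = 0.293
~(~((1 ↔ (α → β)) ∨ (α ∨ α)) ∧ (~α ∨ α)) ↔ (~α ∨ β) = 1 − |0.950 − 0.293| = 1 − 0.657 = 0.343

0.343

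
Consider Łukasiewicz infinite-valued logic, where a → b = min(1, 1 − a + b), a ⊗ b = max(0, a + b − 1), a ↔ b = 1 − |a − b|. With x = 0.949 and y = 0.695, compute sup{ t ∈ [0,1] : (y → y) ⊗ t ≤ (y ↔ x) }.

y → y = min(1, 1 − 0.695 + 0.695) = min(1, 1.000) = 1.000
So the left factor is y → y = 1.000.
y ↔ x = 1 − |0.695 − 0.949| = 1 − 0.254 = 0.746
So the right-hand bound is y ↔ x = 0.746.
The residuum of the Łukasiewicz t-norm gives the supremum: min(1, 1 − 1.000 + 0.746).
1 − 1.000 + 0.746 = 0.746, so t = min(1, 0.746) = 0.746.
Check: 1.000 ⊗ 0.746 = max(0, 0.746) = 0.746 ≤ 0.746.

0.746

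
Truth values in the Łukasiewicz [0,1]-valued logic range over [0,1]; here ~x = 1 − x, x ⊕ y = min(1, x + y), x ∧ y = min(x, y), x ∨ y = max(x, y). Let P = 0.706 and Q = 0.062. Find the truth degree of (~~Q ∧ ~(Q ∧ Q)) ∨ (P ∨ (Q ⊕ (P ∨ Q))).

~Q = 1 − 0.062 = 0.938
~~Q = 1 − 0.938 = 0.062
Q ∧ Q = min(0.062, 0.062) = 0.062
~(Q ∧ Q) = 1 − 0.062 = 0.938
~~Q ∧ ~(Q ∧ Q) = min(0.062, 0.938) = 0.062
P ∨ Q = max(0.706, 0.062) = 0.706
Q ⊕ (P ∨ Q) = min(1, 0.062 + 0.706) = min(1, 0.768) = 0.768
P ∨ (Q ⊕ (P ∨ Q)) = max(0.706, 0.768) = 0.768
(~~Q ∧ ~(Q ∧ Q)) ∨ (P ∨ (Q ⊕ (P ∨ Q))) = max(0.062, 0.768) = 0.768

0.768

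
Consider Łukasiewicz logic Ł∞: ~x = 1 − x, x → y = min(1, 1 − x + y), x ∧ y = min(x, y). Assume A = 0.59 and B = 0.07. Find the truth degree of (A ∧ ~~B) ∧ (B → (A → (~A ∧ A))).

~B = 1 − 0.07 = 0.93
~~B = 1 − 0.93 = 0.07
A ∧ ~~B = min(0.59, 0.07) = 0.07
~A = 1 − 0.59 = 0.41
~A ∧ A = min(0.41, 0.59) = 0.41
A → (~A ∧ A) = min(1, 1 − 0.59 + 0.41) = min(1, 0.82) = 0.82
B → (A → (~A ∧ A)) = min(1, 1 − 0.07 + 0.82) = min(1, 1.75) = 1.00
(A ∧ ~~B) ∧ (B → (A → (~A ∧ A))) = min(0.07, 1.00) = 0.07

0.07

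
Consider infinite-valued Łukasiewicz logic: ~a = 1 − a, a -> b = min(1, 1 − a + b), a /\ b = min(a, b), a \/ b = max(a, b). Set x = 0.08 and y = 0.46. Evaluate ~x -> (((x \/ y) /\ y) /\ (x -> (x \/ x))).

0.54

~x = 1 − 0.08 = 0.92
x \/ y = max(0.08, 0.46) = 0.46
(x \/ y) /\ y = min(0.46, 0.46) = 0.46
x \/ x = max(0.08, 0.08) = 0.08
x -> (x \/ x) = min(1, 1 − 0.08 + 0.08) = min(1, 1.00) = 1.00
((x \/ y) /\ y) /\ (x -> (x \/ x)) = min(0.46, 1.00) = 0.46
~x -> (((x \/ y) /\ y) /\ (x -> (x \/ x))) = min(1, 1 − 0.92 + 0.46) = min(1, 0.54) = 0.54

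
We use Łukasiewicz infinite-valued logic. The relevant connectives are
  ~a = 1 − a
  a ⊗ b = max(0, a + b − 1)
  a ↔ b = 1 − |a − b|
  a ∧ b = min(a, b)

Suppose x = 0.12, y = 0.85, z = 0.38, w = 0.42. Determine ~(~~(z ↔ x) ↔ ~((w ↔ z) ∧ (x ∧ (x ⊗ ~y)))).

0.26

z ↔ x = 1 − |0.38 − 0.12| = 1 − 0.26 = 0.74
~(z ↔ x) = 1 − 0.74 = 0.26
~~(z ↔ x) = 1 − 0.26 = 0.74
w ↔ z = 1 − |0.42 − 0.38| = 1 − 0.04 = 0.96
~y = 1 − 0.85 = 0.15
x ⊗ ~y = max(0, 0.12 + 0.15 − 1) = max(0, -0.73) = 0.00
x ∧ (x ⊗ ~y) = min(0.12, 0.00) = 0.00
(w ↔ z) ∧ (x ∧ (x ⊗ ~y)) = min(0.96, 0.00) = 0.00
~((w ↔ z) ∧ (x ∧ (x ⊗ ~y))) = 1 − 0.00 = 1.00
~~(z ↔ x) ↔ ~((w ↔ z) ∧ (x ∧ (x ⊗ ~y))) = 1 − |0.74 − 1.00| = 1 − 0.26 = 0.74
~(~~(z ↔ x) ↔ ~((w ↔ z) ∧ (x ∧ (x ⊗ ~y)))) = 1 − 0.74 = 0.26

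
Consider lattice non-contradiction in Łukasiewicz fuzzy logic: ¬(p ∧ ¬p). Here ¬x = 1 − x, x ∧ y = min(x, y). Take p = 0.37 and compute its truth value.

¬p = 1 − 0.37 = 0.63
p ∧ ¬p = min(0.37, 0.63) = 0.37
¬(p ∧ ¬p) = 1 − 0.37 = 0.63
(The value 0.63 < 1 shows this instance is not satisfied; not a Ł∞-tautology — its value is 1 − min(a, 1−a).)

0.63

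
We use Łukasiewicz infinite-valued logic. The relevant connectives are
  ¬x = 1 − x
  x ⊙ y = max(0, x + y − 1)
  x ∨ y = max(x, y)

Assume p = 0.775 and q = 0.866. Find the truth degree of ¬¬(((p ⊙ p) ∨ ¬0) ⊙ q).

0.866

p ⊙ p = max(0, 0.775 + 0.775 − 1) = max(0, 0.550) = 0.550
¬0 = 1 − 0.000 = 1.000
(p ⊙ p) ∨ ¬0 = max(0.550, 1.000) = 1.000
((p ⊙ p) ∨ ¬0) ⊙ q = max(0, 1.000 + 0.866 − 1) = max(0, 0.866) = 0.866
¬(((p ⊙ p) ∨ ¬0) ⊙ q) = 1 − 0.866 = 0.134
¬¬(((p ⊙ p) ∨ ¬0) ⊙ q) = 1 − 0.134 = 0.866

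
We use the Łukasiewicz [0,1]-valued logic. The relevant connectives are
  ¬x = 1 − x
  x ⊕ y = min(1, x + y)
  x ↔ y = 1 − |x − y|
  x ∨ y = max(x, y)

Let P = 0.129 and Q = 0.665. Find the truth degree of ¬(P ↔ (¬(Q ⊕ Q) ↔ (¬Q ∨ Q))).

Q ⊕ Q = min(1, 0.665 + 0.665) = min(1, 1.330) = 1.000
¬(Q ⊕ Q) = 1 − 1.000 = 0.000
¬Q = 1 − 0.665 = 0.335
¬Q ∨ Q = max(0.335, 0.665) = 0.665
¬(Q ⊕ Q) ↔ (¬Q ∨ Q) = 1 − |0.000 − 0.665| = 1 − 0.665 = 0.335
P ↔ (¬(Q ⊕ Q) ↔ (¬Q ∨ Q)) = 1 − |0.129 − 0.335| = 1 − 0.206 = 0.794
¬(P ↔ (¬(Q ⊕ Q) ↔ (¬Q ∨ Q))) = 1 − 0.794 = 0.206

0.206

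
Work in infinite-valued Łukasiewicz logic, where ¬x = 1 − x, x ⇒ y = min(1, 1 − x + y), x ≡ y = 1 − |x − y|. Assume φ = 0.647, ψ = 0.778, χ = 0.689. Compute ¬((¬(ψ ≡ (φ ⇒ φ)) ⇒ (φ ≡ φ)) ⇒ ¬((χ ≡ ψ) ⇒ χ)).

0.778

φ ⇒ φ = min(1, 1 − 0.647 + 0.647) = min(1, 1.000) = 1.000
ψ ≡ (φ ⇒ φ) = 1 − |0.778 − 1.000| = 1 − 0.222 = 0.778
¬(ψ ≡ (φ ⇒ φ)) = 1 − 0.778 = 0.222
φ ≡ φ = 1 − |0.647 − 0.647| = 1 − 0.000 = 1.000
¬(ψ ≡ (φ ⇒ φ)) ⇒ (φ ≡ φ) = min(1, 1 − 0.222 + 1.000) = min(1, 1.778) = 1.000
χ ≡ ψ = 1 − |0.689 − 0.778| = 1 − 0.089 = 0.911
(χ ≡ ψ) ⇒ χ = min(1, 1 − 0.911 + 0.689) = min(1, 0.778) = 0.778
¬((χ ≡ ψ) ⇒ χ) = 1 − 0.778 = 0.222
(¬(ψ ≡ (φ ⇒ φ)) ⇒ (φ ≡ φ)) ⇒ ¬((χ ≡ ψ) ⇒ χ) = min(1, 1 − 1.000 + 0.222) = min(1, 0.222) = 0.222
¬((¬(ψ ≡ (φ ⇒ φ)) ⇒ (φ ≡ φ)) ⇒ ¬((χ ≡ ψ) ⇒ χ)) = 1 − 0.222 = 0.778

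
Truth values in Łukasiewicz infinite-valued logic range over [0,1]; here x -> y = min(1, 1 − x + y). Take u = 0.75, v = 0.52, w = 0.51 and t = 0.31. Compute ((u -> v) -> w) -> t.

0.57

u -> v = min(1, 1 − 0.75 + 0.52) = min(1, 0.77) = 0.77
(u -> v) -> w = min(1, 1 − 0.77 + 0.51) = min(1, 0.74) = 0.74
((u -> v) -> w) -> t = min(1, 1 − 0.74 + 0.31) = min(1, 0.57) = 0.57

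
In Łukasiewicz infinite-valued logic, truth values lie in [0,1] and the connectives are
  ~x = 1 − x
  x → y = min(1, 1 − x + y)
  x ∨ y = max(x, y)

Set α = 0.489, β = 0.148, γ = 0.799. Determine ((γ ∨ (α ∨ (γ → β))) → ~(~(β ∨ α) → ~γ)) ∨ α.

0.511

γ → β = min(1, 1 − 0.799 + 0.148) = min(1, 0.349) = 0.349
α ∨ (γ → β) = max(0.489, 0.349) = 0.489
γ ∨ (α ∨ (γ → β)) = max(0.799, 0.489) = 0.799
β ∨ α = max(0.148, 0.489) = 0.489
~(β ∨ α) = 1 − 0.489 = 0.511
~γ = 1 − 0.799 = 0.201
~(β ∨ α) → ~γ = min(1, 1 − 0.511 + 0.201) = min(1, 0.690) = 0.690
~(~(β ∨ α) → ~γ) = 1 − 0.690 = 0.310
(γ ∨ (α ∨ (γ → β))) → ~(~(β ∨ α) → ~γ) = min(1, 1 − 0.799 + 0.310) = min(1, 0.511) = 0.511
((γ ∨ (α ∨ (γ → β))) → ~(~(β ∨ α) → ~γ)) ∨ α = max(0.511, 0.489) = 0.511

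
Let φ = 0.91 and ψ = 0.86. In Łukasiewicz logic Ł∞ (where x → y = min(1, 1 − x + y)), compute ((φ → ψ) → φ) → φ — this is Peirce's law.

0.95

φ → ψ = min(1, 1 − 0.91 + 0.86) = min(1, 0.95) = 0.95
(φ → ψ) → φ = min(1, 1 − 0.95 + 0.91) = min(1, 0.96) = 0.96
((φ → ψ) → φ) → φ = min(1, 1 − 0.96 + 0.91) = min(1, 0.95) = 0.95
(The value 0.95 < 1 shows this instance is not satisfied; not a Ł∞-tautology in general.)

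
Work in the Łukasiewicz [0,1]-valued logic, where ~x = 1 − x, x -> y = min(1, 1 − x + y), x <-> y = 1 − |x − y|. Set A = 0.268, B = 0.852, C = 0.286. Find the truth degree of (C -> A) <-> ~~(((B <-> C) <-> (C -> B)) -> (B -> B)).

C -> A = min(1, 1 − 0.286 + 0.268) = min(1, 0.982) = 0.982
B <-> C = 1 − |0.852 − 0.286| = 1 − 0.566 = 0.434
C -> B = min(1, 1 − 0.286 + 0.852) = min(1, 1.566) = 1.000
(B <-> C) <-> (C -> B) = 1 − |0.434 − 1.000| = 1 − 0.566 = 0.434
B -> B = min(1, 1 − 0.852 + 0.852) = min(1, 1.000) = 1.000
((B <-> C) <-> (C -> B)) -> (B -> B) = min(1, 1 − 0.434 + 1.000) = min(1, 1.566) = 1.000
~(((B <-> C) <-> (C -> B)) -> (B -> B)) = 1 − 1.000 = 0.000
~~(((B <-> C) <-> (C -> B)) -> (B -> B)) = 1 − 0.000 = 1.000
(C -> A) <-> ~~(((B <-> C) <-> (C -> B)) -> (B -> B)) = 1 − |0.982 − 1.000| = 1 − 0.018 = 0.982

0.982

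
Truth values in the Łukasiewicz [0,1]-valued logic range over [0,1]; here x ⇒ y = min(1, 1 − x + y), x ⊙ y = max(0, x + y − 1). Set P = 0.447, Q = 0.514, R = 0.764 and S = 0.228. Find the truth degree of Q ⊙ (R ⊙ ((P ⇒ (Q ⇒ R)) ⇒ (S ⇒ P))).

0.278

Q ⇒ R = min(1, 1 − 0.514 + 0.764) = min(1, 1.250) = 1.000
P ⇒ (Q ⇒ R) = min(1, 1 − 0.447 + 1.000) = min(1, 1.553) = 1.000
S ⇒ P = min(1, 1 − 0.228 + 0.447) = min(1, 1.219) = 1.000
(P ⇒ (Q ⇒ R)) ⇒ (S ⇒ P) = min(1, 1 − 1.000 + 1.000) = min(1, 1.000) = 1.000
R ⊙ ((P ⇒ (Q ⇒ R)) ⇒ (S ⇒ P)) = max(0, 0.764 + 1.000 − 1) = max(0, 0.764) = 0.764
Q ⊙ (R ⊙ ((P ⇒ (Q ⇒ R)) ⇒ (S ⇒ P))) = max(0, 0.514 + 0.764 − 1) = max(0, 0.278) = 0.278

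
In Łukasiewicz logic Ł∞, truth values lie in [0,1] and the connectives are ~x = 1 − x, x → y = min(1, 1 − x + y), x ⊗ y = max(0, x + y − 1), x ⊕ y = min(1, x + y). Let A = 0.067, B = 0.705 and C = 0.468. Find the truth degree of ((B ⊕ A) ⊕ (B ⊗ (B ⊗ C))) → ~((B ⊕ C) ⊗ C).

B ⊕ A = min(1, 0.705 + 0.067) = min(1, 0.772) = 0.772
B ⊗ C = max(0, 0.705 + 0.468 − 1) = max(0, 0.173) = 0.173
B ⊗ (B ⊗ C) = max(0, 0.705 + 0.173 − 1) = max(0, -0.122) = 0.000
(B ⊕ A) ⊕ (B ⊗ (B ⊗ C)) = min(1, 0.772 + 0.000) = min(1, 0.772) = 0.772
B ⊕ C = min(1, 0.705 + 0.468) = min(1, 1.173) = 1.000
(B ⊕ C) ⊗ C = max(0, 1.000 + 0.468 − 1) = max(0, 0.468) = 0.468
~((B ⊕ C) ⊗ C) = 1 − 0.468 = 0.532
((B ⊕ A) ⊕ (B ⊗ (B ⊗ C))) → ~((B ⊕ C) ⊗ C) = min(1, 1 − 0.772 + 0.532) = min(1, 0.760) = 0.760

0.760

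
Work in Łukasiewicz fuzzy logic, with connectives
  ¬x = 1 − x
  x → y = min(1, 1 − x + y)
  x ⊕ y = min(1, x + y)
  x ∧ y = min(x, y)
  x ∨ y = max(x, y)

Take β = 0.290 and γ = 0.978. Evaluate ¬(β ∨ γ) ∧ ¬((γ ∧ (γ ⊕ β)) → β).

β ∨ γ = max(0.290, 0.978) = 0.978
¬(β ∨ γ) = 1 − 0.978 = 0.022
γ ⊕ β = min(1, 0.978 + 0.290) = min(1, 1.268) = 1.000
γ ∧ (γ ⊕ β) = min(0.978, 1.000) = 0.978
(γ ∧ (γ ⊕ β)) → β = min(1, 1 − 0.978 + 0.290) = min(1, 0.312) = 0.312
¬((γ ∧ (γ ⊕ β)) → β) = 1 − 0.312 = 0.688
¬(β ∨ γ) ∧ ¬((γ ∧ (γ ⊕ β)) → β) = min(0.022, 0.688) = 0.022

0.022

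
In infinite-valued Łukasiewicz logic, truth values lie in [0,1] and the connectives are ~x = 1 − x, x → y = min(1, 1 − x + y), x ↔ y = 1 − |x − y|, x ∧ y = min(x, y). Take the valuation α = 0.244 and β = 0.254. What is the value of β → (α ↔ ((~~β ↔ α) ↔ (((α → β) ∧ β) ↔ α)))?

~β = 1 − 0.254 = 0.746
~~β = 1 − 0.746 = 0.254
~~β ↔ α = 1 − |0.254 − 0.244| = 1 − 0.010 = 0.990
α → β = min(1, 1 − 0.244 + 0.254) = min(1, 1.010) = 1.000
(α → β) ∧ β = min(1.000, 0.254) = 0.254
((α → β) ∧ β) ↔ α = 1 − |0.254 − 0.244| = 1 − 0.010 = 0.990
(~~β ↔ α) ↔ (((α → β) ∧ β) ↔ α) = 1 − |0.990 − 0.990| = 1 − 0.000 = 1.000
α ↔ ((~~β ↔ α) ↔ (((α → β) ∧ β) ↔ α)) = 1 − |0.244 − 1.000| = 1 − 0.756 = 0.244
β → (α ↔ ((~~β ↔ α) ↔ (((α → β) ∧ β) ↔ α))) = min(1, 1 − 0.254 + 0.244) = min(1, 0.990) = 0.990

0.990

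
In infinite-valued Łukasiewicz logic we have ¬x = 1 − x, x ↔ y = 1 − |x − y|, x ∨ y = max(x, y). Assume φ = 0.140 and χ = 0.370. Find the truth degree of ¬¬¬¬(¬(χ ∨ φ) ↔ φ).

χ ∨ φ = max(0.370, 0.140) = 0.370
¬(χ ∨ φ) = 1 − 0.370 = 0.630
¬(χ ∨ φ) ↔ φ = 1 − |0.630 − 0.140| = 1 − 0.490 = 0.510
¬(¬(χ ∨ φ) ↔ φ) = 1 − 0.510 = 0.490
¬¬(¬(χ ∨ φ) ↔ φ) = 1 − 0.490 = 0.510
¬¬¬(¬(χ ∨ φ) ↔ φ) = 1 − 0.510 = 0.490
¬¬¬¬(¬(χ ∨ φ) ↔ φ) = 1 − 0.490 = 0.510

0.510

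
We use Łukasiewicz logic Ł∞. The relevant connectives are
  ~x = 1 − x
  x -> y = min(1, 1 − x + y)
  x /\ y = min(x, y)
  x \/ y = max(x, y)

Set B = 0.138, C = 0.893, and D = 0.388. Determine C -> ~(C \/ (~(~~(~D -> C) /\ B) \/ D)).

~D = 1 − 0.388 = 0.612
~D -> C = min(1, 1 − 0.612 + 0.893) = min(1, 1.281) = 1.000
~(~D -> C) = 1 − 1.000 = 0.000
~~(~D -> C) = 1 − 0.000 = 1.000
~~(~D -> C) /\ B = min(1.000, 0.138) = 0.138
~(~~(~D -> C) /\ B) = 1 − 0.138 = 0.862
~(~~(~D -> C) /\ B) \/ D = max(0.862, 0.388) = 0.862
C \/ (~(~~(~D -> C) /\ B) \/ D) = max(0.893, 0.862) = 0.893
~(C \/ (~(~~(~D -> C) /\ B) \/ D)) = 1 − 0.893 = 0.107
C -> ~(C \/ (~(~~(~D -> C) /\ B) \/ D)) = min(1, 1 − 0.893 + 0.107) = min(1, 0.214) = 0.214

0.214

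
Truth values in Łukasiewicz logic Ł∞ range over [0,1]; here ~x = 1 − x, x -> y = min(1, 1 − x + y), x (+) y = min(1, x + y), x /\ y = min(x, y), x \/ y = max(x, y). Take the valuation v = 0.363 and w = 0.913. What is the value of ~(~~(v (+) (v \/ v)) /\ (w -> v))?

v \/ v = max(0.363, 0.363) = 0.363
v (+) (v \/ v) = min(1, 0.363 + 0.363) = min(1, 0.726) = 0.726
~(v (+) (v \/ v)) = 1 − 0.726 = 0.274
~~(v (+) (v \/ v)) = 1 − 0.274 = 0.726
w -> v = min(1, 1 − 0.913 + 0.363) = min(1, 0.450) = 0.450
~~(v (+) (v \/ v)) /\ (w -> v) = min(0.726, 0.450) = 0.450
~(~~(v (+) (v \/ v)) /\ (w -> v)) = 1 − 0.450 = 0.550

0.550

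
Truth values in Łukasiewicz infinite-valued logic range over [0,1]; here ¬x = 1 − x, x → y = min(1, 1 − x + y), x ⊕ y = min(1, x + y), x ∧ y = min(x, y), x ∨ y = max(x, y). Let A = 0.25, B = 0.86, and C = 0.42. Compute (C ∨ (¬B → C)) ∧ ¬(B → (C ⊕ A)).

¬B = 1 − 0.86 = 0.14
¬B → C = min(1, 1 − 0.14 + 0.42) = min(1, 1.28) = 1.00
C ∨ (¬B → C) = max(0.42, 1.00) = 1.00
C ⊕ A = min(1, 0.42 + 0.25) = min(1, 0.67) = 0.67
B → (C ⊕ A) = min(1, 1 − 0.86 + 0.67) = min(1, 0.81) = 0.81
¬(B → (C ⊕ A)) = 1 − 0.81 = 0.19
(C ∨ (¬B → C)) ∧ ¬(B → (C ⊕ A)) = min(1.00, 0.19) = 0.19

0.19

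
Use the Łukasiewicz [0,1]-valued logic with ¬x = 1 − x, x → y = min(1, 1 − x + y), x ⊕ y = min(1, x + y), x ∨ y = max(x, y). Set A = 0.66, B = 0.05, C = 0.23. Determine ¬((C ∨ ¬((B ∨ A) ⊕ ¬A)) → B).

B ∨ A = max(0.05, 0.66) = 0.66
¬A = 1 − 0.66 = 0.34
(B ∨ A) ⊕ ¬A = min(1, 0.66 + 0.34) = min(1, 1.00) = 1.00
¬((B ∨ A) ⊕ ¬A) = 1 − 1.00 = 0.00
C ∨ ¬((B ∨ A) ⊕ ¬A) = max(0.23, 0.00) = 0.23
(C ∨ ¬((B ∨ A) ⊕ ¬A)) → B = min(1, 1 − 0.23 + 0.05) = min(1, 0.82) = 0.82
¬((C ∨ ¬((B ∨ A) ⊕ ¬A)) → B) = 1 − 0.82 = 0.18

0.18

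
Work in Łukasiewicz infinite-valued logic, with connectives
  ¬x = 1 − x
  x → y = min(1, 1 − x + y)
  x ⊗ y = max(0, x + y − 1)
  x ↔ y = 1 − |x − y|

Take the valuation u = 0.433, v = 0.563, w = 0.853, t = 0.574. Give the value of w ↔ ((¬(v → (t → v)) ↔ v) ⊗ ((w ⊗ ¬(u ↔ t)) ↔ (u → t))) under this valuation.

t → v = min(1, 1 − 0.574 + 0.563) = min(1, 0.989) = 0.989
v → (t → v) = min(1, 1 − 0.563 + 0.989) = min(1, 1.426) = 1.000
¬(v → (t → v)) = 1 − 1.000 = 0.000
¬(v → (t → v)) ↔ v = 1 − |0.000 − 0.563| = 1 − 0.563 = 0.437
u ↔ t = 1 − |0.433 − 0.574| = 1 − 0.141 = 0.859
¬(u ↔ t) = 1 − 0.859 = 0.141
w ⊗ ¬(u ↔ t) = max(0, 0.853 + 0.141 − 1) = max(0, -0.006) = 0.000
u → t = min(1, 1 − 0.433 + 0.574) = min(1, 1.141) = 1.000
(w ⊗ ¬(u ↔ t)) ↔ (u → t) = 1 − |0.000 − 1.000| = 1 − 1.000 = 0.000
(¬(v → (t → v)) ↔ v) ⊗ ((w ⊗ ¬(u ↔ t)) ↔ (u → t)) = max(0, 0.437 + 0.000 − 1) = max(0, -0.563) = 0.000
w ↔ ((¬(v → (t → v)) ↔ v) ⊗ ((w ⊗ ¬(u ↔ t)) ↔ (u → t))) = 1 − |0.853 − 0.000| = 1 − 0.853 = 0.147

0.147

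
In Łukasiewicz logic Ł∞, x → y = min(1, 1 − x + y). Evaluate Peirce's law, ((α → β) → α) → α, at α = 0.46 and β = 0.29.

0.83

α → β = min(1, 1 − 0.46 + 0.29) = min(1, 0.83) = 0.83
(α → β) → α = min(1, 1 − 0.83 + 0.46) = min(1, 0.63) = 0.63
((α → β) → α) → α = min(1, 1 − 0.63 + 0.46) = min(1, 0.83) = 0.83
(The value 0.83 < 1 shows this instance is not satisfied; not a Ł∞-tautology in general.)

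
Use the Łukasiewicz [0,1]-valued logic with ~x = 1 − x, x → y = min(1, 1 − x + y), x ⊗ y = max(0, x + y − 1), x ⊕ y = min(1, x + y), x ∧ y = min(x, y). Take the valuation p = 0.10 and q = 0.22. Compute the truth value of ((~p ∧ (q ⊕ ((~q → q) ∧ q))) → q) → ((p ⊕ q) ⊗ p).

~p = 1 − 0.10 = 0.90
~q = 1 − 0.22 = 0.78
~q → q = min(1, 1 − 0.78 + 0.22) = min(1, 0.44) = 0.44
(~q → q) ∧ q = min(0.44, 0.22) = 0.22
q ⊕ ((~q → q) ∧ q) = min(1, 0.22 + 0.22) = min(1, 0.44) = 0.44
~p ∧ (q ⊕ ((~q → q) ∧ q)) = min(0.90, 0.44) = 0.44
(~p ∧ (q ⊕ ((~q → q) ∧ q))) → q = min(1, 1 − 0.44 + 0.22) = min(1, 0.78) = 0.78
p ⊕ q = min(1, 0.10 + 0.22) = min(1, 0.32) = 0.32
(p ⊕ q) ⊗ p = max(0, 0.32 + 0.10 − 1) = max(0, -0.58) = 0.00
((~p ∧ (q ⊕ ((~q → q) ∧ q))) → q) → ((p ⊕ q) ⊗ p) = min(1, 1 − 0.78 + 0.00) = min(1, 0.22) = 0.22

0.22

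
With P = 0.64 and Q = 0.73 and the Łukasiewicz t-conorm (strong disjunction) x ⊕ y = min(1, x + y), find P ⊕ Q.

1.00

P ⊕ Q = min(1, 0.64 + 0.73) = min(1, 1.37) = 1.00
For comparison, the Gödel t-conorm max(x, y) would give 0.73.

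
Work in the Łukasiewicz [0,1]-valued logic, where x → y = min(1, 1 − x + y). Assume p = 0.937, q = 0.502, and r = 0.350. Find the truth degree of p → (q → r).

q → r = min(1, 1 − 0.502 + 0.350) = min(1, 0.848) = 0.848
p → (q → r) = min(1, 1 − 0.937 + 0.848) = min(1, 0.911) = 0.911

0.911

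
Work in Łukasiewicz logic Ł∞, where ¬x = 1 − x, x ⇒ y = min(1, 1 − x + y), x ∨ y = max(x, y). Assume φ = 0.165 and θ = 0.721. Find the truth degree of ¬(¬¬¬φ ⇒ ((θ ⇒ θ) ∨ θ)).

¬φ = 1 − 0.165 = 0.835
¬¬φ = 1 − 0.835 = 0.165
¬¬¬φ = 1 − 0.165 = 0.835
θ ⇒ θ = min(1, 1 − 0.721 + 0.721) = min(1, 1.000) = 1.000
(θ ⇒ θ) ∨ θ = max(1.000, 0.721) = 1.000
¬¬¬φ ⇒ ((θ ⇒ θ) ∨ θ) = min(1, 1 − 0.835 + 1.000) = min(1, 1.165) = 1.000
¬(¬¬¬φ ⇒ ((θ ⇒ θ) ∨ θ)) = 1 − 1.000 = 0.000

0.000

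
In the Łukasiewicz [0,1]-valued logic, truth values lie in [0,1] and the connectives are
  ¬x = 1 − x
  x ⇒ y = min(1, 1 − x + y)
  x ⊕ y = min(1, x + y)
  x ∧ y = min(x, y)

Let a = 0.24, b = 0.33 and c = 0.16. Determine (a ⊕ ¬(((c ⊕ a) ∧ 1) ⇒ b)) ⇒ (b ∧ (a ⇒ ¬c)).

c ⊕ a = min(1, 0.16 + 0.24) = min(1, 0.40) = 0.40
(c ⊕ a) ∧ 1 = min(0.40, 1.00) = 0.40
((c ⊕ a) ∧ 1) ⇒ b = min(1, 1 − 0.40 + 0.33) = min(1, 0.93) = 0.93
¬(((c ⊕ a) ∧ 1) ⇒ b) = 1 − 0.93 = 0.07
a ⊕ ¬(((c ⊕ a) ∧ 1) ⇒ b) = min(1, 0.24 + 0.07) = min(1, 0.31) = 0.31
¬c = 1 − 0.16 = 0.84
a ⇒ ¬c = min(1, 1 − 0.24 + 0.84) = min(1, 1.60) = 1.00
b ∧ (a ⇒ ¬c) = min(0.33, 1.00) = 0.33
(a ⊕ ¬(((c ⊕ a) ∧ 1) ⇒ b)) ⇒ (b ∧ (a ⇒ ¬c)) = min(1, 1 − 0.31 + 0.33) = min(1, 1.02) = 1.00

1.00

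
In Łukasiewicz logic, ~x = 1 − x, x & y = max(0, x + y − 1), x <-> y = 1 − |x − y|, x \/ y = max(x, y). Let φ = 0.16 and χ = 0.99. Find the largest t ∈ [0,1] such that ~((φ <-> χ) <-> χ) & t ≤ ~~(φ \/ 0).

φ <-> χ = 1 − |0.16 − 0.99| = 1 − 0.83 = 0.17
(φ <-> χ) <-> χ = 1 − |0.17 − 0.99| = 1 − 0.82 = 0.18
~((φ <-> χ) <-> χ) = 1 − 0.18 = 0.82
So the left factor is ~((φ <-> χ) <-> χ) = 0.82.
φ \/ 0 = max(0.16, 0.00) = 0.16
~(φ \/ 0) = 1 − 0.16 = 0.84
~~(φ \/ 0) = 1 − 0.84 = 0.16
So the right-hand bound is ~~(φ \/ 0) = 0.16.
The residuum of the Łukasiewicz t-norm gives the supremum: min(1, 1 − 0.82 + 0.16).
1 − 0.82 + 0.16 = 0.34, so t = min(1, 0.34) = 0.34.
Check: 0.82 & 0.34 = max(0, 0.16) = 0.16 ≤ 0.16.

0.34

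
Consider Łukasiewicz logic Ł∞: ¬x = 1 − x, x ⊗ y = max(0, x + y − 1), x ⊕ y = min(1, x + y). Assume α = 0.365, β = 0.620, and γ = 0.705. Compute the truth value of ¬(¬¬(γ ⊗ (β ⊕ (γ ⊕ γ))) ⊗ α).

0.930

γ ⊕ γ = min(1, 0.705 + 0.705) = min(1, 1.410) = 1.000
β ⊕ (γ ⊕ γ) = min(1, 0.620 + 1.000) = min(1, 1.620) = 1.000
γ ⊗ (β ⊕ (γ ⊕ γ)) = max(0, 0.705 + 1.000 − 1) = max(0, 0.705) = 0.705
¬(γ ⊗ (β ⊕ (γ ⊕ γ))) = 1 − 0.705 = 0.295
¬¬(γ ⊗ (β ⊕ (γ ⊕ γ))) = 1 − 0.295 = 0.705
¬¬(γ ⊗ (β ⊕ (γ ⊕ γ))) ⊗ α = max(0, 0.705 + 0.365 − 1) = max(0, 0.070) = 0.070
¬(¬¬(γ ⊗ (β ⊕ (γ ⊕ γ))) ⊗ α) = 1 − 0.070 = 0.930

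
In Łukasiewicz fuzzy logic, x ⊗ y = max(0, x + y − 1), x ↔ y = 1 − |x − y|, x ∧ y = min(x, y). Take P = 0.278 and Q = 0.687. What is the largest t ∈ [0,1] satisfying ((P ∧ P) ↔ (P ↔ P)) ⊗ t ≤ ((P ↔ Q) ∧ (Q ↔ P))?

P ∧ P = min(0.278, 0.278) = 0.278
P ↔ P = 1 − |0.278 − 0.278| = 1 − 0.000 = 1.000
(P ∧ P) ↔ (P ↔ P) = 1 − |0.278 − 1.000| = 1 − 0.722 = 0.278
So the left factor is (P ∧ P) ↔ (P ↔ P) = 0.278.
P ↔ Q = 1 − |0.278 − 0.687| = 1 − 0.409 = 0.591
Q ↔ P = 1 − |0.687 − 0.278| = 1 − 0.409 = 0.591
(P ↔ Q) ∧ (Q ↔ P) = min(0.591, 0.591) = 0.591
So the right-hand bound is (P ↔ Q) ∧ (Q ↔ P) = 0.591.
The residuum of the Łukasiewicz t-norm gives the supremum: min(1, 1 − 0.278 + 0.591).
1 − 0.278 + 0.591 = 1.313, so t = min(1, 1.313) = 1.000.
Check: 0.278 ⊗ 1.000 = max(0, 0.278) = 0.278 ≤ 0.591.

1.000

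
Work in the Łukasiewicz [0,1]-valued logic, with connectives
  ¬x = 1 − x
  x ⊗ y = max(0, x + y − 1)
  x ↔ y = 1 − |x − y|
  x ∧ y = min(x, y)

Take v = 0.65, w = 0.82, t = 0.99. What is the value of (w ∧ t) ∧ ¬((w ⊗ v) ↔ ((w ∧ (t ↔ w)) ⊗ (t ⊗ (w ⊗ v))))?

0.19

w ∧ t = min(0.82, 0.99) = 0.82
w ⊗ v = max(0, 0.82 + 0.65 − 1) = max(0, 0.47) = 0.47
t ↔ w = 1 − |0.99 − 0.82| = 1 − 0.17 = 0.83
w ∧ (t ↔ w) = min(0.82, 0.83) = 0.82
t ⊗ (w ⊗ v) = max(0, 0.99 + 0.47 − 1) = max(0, 0.46) = 0.46
(w ∧ (t ↔ w)) ⊗ (t ⊗ (w ⊗ v)) = max(0, 0.82 + 0.46 − 1) = max(0, 0.28) = 0.28
(w ⊗ v) ↔ ((w ∧ (t ↔ w)) ⊗ (t ⊗ (w ⊗ v))) = 1 − |0.47 − 0.28| = 1 − 0.19 = 0.81
¬((w ⊗ v) ↔ ((w ∧ (t ↔ w)) ⊗ (t ⊗ (w ⊗ v)))) = 1 − 0.81 = 0.19
(w ∧ t) ∧ ¬((w ⊗ v) ↔ ((w ∧ (t ↔ w)) ⊗ (t ⊗ (w ⊗ v)))) = min(0.82, 0.19) = 0.19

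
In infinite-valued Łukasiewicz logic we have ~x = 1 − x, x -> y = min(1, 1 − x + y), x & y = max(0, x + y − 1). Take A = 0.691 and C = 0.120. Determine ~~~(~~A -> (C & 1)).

0.571

~A = 1 − 0.691 = 0.309
~~A = 1 − 0.309 = 0.691
C & 1 = max(0, 0.120 + 1.000 − 1) = max(0, 0.120) = 0.120
~~A -> (C & 1) = min(1, 1 − 0.691 + 0.120) = min(1, 0.429) = 0.429
~(~~A -> (C & 1)) = 1 − 0.429 = 0.571
~~(~~A -> (C & 1)) = 1 − 0.571 = 0.429
~~~(~~A -> (C & 1)) = 1 − 0.429 = 0.571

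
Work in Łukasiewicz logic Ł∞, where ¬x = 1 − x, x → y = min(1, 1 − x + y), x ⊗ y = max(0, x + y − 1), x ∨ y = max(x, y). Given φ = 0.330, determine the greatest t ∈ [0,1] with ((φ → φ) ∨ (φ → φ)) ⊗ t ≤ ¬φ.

φ → φ = min(1, 1 − 0.330 + 0.330) = min(1, 1.000) = 1.000
(φ → φ) ∨ (φ → φ) = max(1.000, 1.000) = 1.000
So the left factor is (φ → φ) ∨ (φ → φ) = 1.000.
¬φ = 1 − 0.330 = 0.670
So the right-hand bound is ¬φ = 0.670.
The residuum of the Łukasiewicz t-norm gives the supremum: min(1, 1 − 1.000 + 0.670).
1 − 1.000 + 0.670 = 0.670, so t = min(1, 0.670) = 0.670.
Check: 1.000 ⊗ 0.670 = max(0, 0.670) = 0.670 ≤ 0.670.

0.670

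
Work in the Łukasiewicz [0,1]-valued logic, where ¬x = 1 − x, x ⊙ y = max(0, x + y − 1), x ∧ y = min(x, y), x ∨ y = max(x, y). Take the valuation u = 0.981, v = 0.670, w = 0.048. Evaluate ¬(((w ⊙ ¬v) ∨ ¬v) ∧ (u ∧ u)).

0.670

¬v = 1 − 0.670 = 0.330
w ⊙ ¬v = max(0, 0.048 + 0.330 − 1) = max(0, -0.622) = 0.000
(w ⊙ ¬v) ∨ ¬v = max(0.000, 0.330) = 0.330
u ∧ u = min(0.981, 0.981) = 0.981
((w ⊙ ¬v) ∨ ¬v) ∧ (u ∧ u) = min(0.330, 0.981) = 0.330
¬(((w ⊙ ¬v) ∨ ¬v) ∧ (u ∧ u)) = 1 − 0.330 = 0.670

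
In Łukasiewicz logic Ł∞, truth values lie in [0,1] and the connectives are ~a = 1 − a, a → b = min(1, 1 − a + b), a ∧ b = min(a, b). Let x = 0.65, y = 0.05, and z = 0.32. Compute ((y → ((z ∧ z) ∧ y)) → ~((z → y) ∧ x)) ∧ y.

z ∧ z = min(0.32, 0.32) = 0.32
(z ∧ z) ∧ y = min(0.32, 0.05) = 0.05
y → ((z ∧ z) ∧ y) = min(1, 1 − 0.05 + 0.05) = min(1, 1.00) = 1.00
z → y = min(1, 1 − 0.32 + 0.05) = min(1, 0.73) = 0.73
(z → y) ∧ x = min(0.73, 0.65) = 0.65
~((z → y) ∧ x) = 1 − 0.65 = 0.35
(y → ((z ∧ z) ∧ y)) → ~((z → y) ∧ x) = min(1, 1 − 1.00 + 0.35) = min(1, 0.35) = 0.35
((y → ((z ∧ z) ∧ y)) → ~((z → y) ∧ x)) ∧ y = min(0.35, 0.05) = 0.05

0.05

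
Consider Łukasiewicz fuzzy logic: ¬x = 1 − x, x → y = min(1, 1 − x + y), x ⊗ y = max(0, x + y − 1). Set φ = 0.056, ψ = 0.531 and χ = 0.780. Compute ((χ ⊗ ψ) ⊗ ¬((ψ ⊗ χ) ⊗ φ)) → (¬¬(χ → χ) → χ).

1.000

χ ⊗ ψ = max(0, 0.780 + 0.531 − 1) = max(0, 0.311) = 0.311
ψ ⊗ χ = max(0, 0.531 + 0.780 − 1) = max(0, 0.311) = 0.311
(ψ ⊗ χ) ⊗ φ = max(0, 0.311 + 0.056 − 1) = max(0, -0.633) = 0.000
¬((ψ ⊗ χ) ⊗ φ) = 1 − 0.000 = 1.000
(χ ⊗ ψ) ⊗ ¬((ψ ⊗ χ) ⊗ φ) = max(0, 0.311 + 1.000 − 1) = max(0, 0.311) = 0.311
χ → χ = min(1, 1 − 0.780 + 0.780) = min(1, 1.000) = 1.000
¬(χ → χ) = 1 − 1.000 = 0.000
¬¬(χ → χ) = 1 − 0.000 = 1.000
¬¬(χ → χ) → χ = min(1, 1 − 1.000 + 0.780) = min(1, 0.780) = 0.780
((χ ⊗ ψ) ⊗ ¬((ψ ⊗ χ) ⊗ φ)) → (¬¬(χ → χ) → χ) = min(1, 1 − 0.311 + 0.780) = min(1, 1.469) = 1.000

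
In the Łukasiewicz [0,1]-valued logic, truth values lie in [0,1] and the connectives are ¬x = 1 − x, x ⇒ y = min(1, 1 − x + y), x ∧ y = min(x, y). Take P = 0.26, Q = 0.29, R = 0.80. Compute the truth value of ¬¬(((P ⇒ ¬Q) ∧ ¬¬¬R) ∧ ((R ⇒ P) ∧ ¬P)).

¬Q = 1 − 0.29 = 0.71
P ⇒ ¬Q = min(1, 1 − 0.26 + 0.71) = min(1, 1.45) = 1.00
¬R = 1 − 0.80 = 0.20
¬¬R = 1 − 0.20 = 0.80
¬¬¬R = 1 − 0.80 = 0.20
(P ⇒ ¬Q) ∧ ¬¬¬R = min(1.00, 0.20) = 0.20
R ⇒ P = min(1, 1 − 0.80 + 0.26) = min(1, 0.46) = 0.46
¬P = 1 − 0.26 = 0.74
(R ⇒ P) ∧ ¬P = min(0.46, 0.74) = 0.46
((P ⇒ ¬Q) ∧ ¬¬¬R) ∧ ((R ⇒ P) ∧ ¬P) = min(0.20, 0.46) = 0.20
¬(((P ⇒ ¬Q) ∧ ¬¬¬R) ∧ ((R ⇒ P) ∧ ¬P)) = 1 − 0.20 = 0.80
¬¬(((P ⇒ ¬Q) ∧ ¬¬¬R) ∧ ((R ⇒ P) ∧ ¬P)) = 1 − 0.80 = 0.20

0.20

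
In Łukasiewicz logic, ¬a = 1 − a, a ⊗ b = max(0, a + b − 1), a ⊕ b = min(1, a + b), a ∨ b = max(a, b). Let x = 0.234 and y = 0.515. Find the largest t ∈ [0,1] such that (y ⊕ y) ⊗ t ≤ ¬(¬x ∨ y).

y ⊕ y = min(1, 0.515 + 0.515) = min(1, 1.030) = 1.000
So the left factor is y ⊕ y = 1.000.
¬x = 1 − 0.234 = 0.766
¬x ∨ y = max(0.766, 0.515) = 0.766
¬(¬x ∨ y) = 1 − 0.766 = 0.234
So the right-hand bound is ¬(¬x ∨ y) = 0.234.
The residuum of the Łukasiewicz t-norm gives the supremum: min(1, 1 − 1.000 + 0.234).
1 − 1.000 + 0.234 = 0.234, so t = min(1, 0.234) = 0.234.
Check: 1.000 ⊗ 0.234 = max(0, 0.234) = 0.234 ≤ 0.234.

0.234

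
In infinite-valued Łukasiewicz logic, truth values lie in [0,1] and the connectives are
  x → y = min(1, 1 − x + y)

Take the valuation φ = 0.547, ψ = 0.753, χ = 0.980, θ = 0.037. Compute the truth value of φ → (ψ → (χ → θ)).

0.757

χ → θ = min(1, 1 − 0.980 + 0.037) = min(1, 0.057) = 0.057
ψ → (χ → θ) = min(1, 1 − 0.753 + 0.057) = min(1, 0.304) = 0.304
φ → (ψ → (χ → θ)) = min(1, 1 − 0.547 + 0.304) = min(1, 0.757) = 0.757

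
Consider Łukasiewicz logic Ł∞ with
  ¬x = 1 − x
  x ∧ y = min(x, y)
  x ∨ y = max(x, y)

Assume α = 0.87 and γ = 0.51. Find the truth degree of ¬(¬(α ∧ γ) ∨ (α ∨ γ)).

α ∧ γ = min(0.87, 0.51) = 0.51
¬(α ∧ γ) = 1 − 0.51 = 0.49
α ∨ γ = max(0.87, 0.51) = 0.87
¬(α ∧ γ) ∨ (α ∨ γ) = max(0.49, 0.87) = 0.87
¬(¬(α ∧ γ) ∨ (α ∨ γ)) = 1 − 0.87 = 0.13

0.13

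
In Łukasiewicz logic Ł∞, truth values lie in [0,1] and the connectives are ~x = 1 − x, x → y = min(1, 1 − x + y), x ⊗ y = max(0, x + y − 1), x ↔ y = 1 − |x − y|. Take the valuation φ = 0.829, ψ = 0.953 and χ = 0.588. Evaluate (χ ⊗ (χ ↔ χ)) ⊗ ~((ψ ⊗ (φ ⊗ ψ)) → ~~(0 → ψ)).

0.000

χ ↔ χ = 1 − |0.588 − 0.588| = 1 − 0.000 = 1.000
χ ⊗ (χ ↔ χ) = max(0, 0.588 + 1.000 − 1) = max(0, 0.588) = 0.588
φ ⊗ ψ = max(0, 0.829 + 0.953 − 1) = max(0, 0.782) = 0.782
ψ ⊗ (φ ⊗ ψ) = max(0, 0.953 + 0.782 − 1) = max(0, 0.735) = 0.735
0 → ψ = min(1, 1 − 0.000 + 0.953) = min(1, 1.953) = 1.000
~(0 → ψ) = 1 − 1.000 = 0.000
~~(0 → ψ) = 1 − 0.000 = 1.000
(ψ ⊗ (φ ⊗ ψ)) → ~~(0 → ψ) = min(1, 1 − 0.735 + 1.000) = min(1, 1.265) = 1.000
~((ψ ⊗ (φ ⊗ ψ)) → ~~(0 → ψ)) = 1 − 1.000 = 0.000
(χ ⊗ (χ ↔ χ)) ⊗ ~((ψ ⊗ (φ ⊗ ψ)) → ~~(0 → ψ)) = max(0, 0.588 + 0.000 − 1) = max(0, -0.412) = 0.000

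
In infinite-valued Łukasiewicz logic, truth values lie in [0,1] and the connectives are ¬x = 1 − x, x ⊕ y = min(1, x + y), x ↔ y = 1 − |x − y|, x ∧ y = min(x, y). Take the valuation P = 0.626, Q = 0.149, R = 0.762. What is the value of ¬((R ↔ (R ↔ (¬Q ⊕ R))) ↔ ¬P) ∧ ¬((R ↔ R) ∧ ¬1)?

¬Q = 1 − 0.149 = 0.851
¬Q ⊕ R = min(1, 0.851 + 0.762) = min(1, 1.613) = 1.000
R ↔ (¬Q ⊕ R) = 1 − |0.762 − 1.000| = 1 − 0.238 = 0.762
R ↔ (R ↔ (¬Q ⊕ R)) = 1 − |0.762 − 0.762| = 1 − 0.000 = 1.000
¬P = 1 − 0.626 = 0.374
(R ↔ (R ↔ (¬Q ⊕ R))) ↔ ¬P = 1 − |1.000 − 0.374| = 1 − 0.626 = 0.374
¬((R ↔ (R ↔ (¬Q ⊕ R))) ↔ ¬P) = 1 − 0.374 = 0.626
R ↔ R = 1 − |0.762 − 0.762| = 1 − 0.000 = 1.000
¬1 = 1 − 1.000 = 0.000
(R ↔ R) ∧ ¬1 = min(1.000, 0.000) = 0.000
¬((R ↔ R) ∧ ¬1) = 1 − 0.000 = 1.000
¬((R ↔ (R ↔ (¬Q ⊕ R))) ↔ ¬P) ∧ ¬((R ↔ R) ∧ ¬1) = min(0.626, 1.000) = 0.626

0.626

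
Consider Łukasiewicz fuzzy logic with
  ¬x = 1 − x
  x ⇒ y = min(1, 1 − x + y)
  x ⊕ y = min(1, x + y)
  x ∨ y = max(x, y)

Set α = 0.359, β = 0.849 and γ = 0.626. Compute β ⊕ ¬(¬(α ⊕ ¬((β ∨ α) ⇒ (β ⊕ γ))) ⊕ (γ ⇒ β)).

β ∨ α = max(0.849, 0.359) = 0.849
β ⊕ γ = min(1, 0.849 + 0.626) = min(1, 1.475) = 1.000
(β ∨ α) ⇒ (β ⊕ γ) = min(1, 1 − 0.849 + 1.000) = min(1, 1.151) = 1.000
¬((β ∨ α) ⇒ (β ⊕ γ)) = 1 − 1.000 = 0.000
α ⊕ ¬((β ∨ α) ⇒ (β ⊕ γ)) = min(1, 0.359 + 0.000) = min(1, 0.359) = 0.359
¬(α ⊕ ¬((β ∨ α) ⇒ (β ⊕ γ))) = 1 − 0.359 = 0.641
γ ⇒ β = min(1, 1 − 0.626 + 0.849) = min(1, 1.223) = 1.000
¬(α ⊕ ¬((β ∨ α) ⇒ (β ⊕ γ))) ⊕ (γ ⇒ β) = min(1, 0.641 + 1.000) = min(1, 1.641) = 1.000
¬(¬(α ⊕ ¬((β ∨ α) ⇒ (β ⊕ γ))) ⊕ (γ ⇒ β)) = 1 − 1.000 = 0.000
β ⊕ ¬(¬(α ⊕ ¬((β ∨ α) ⇒ (β ⊕ γ))) ⊕ (γ ⇒ β)) = min(1, 0.849 + 0.000) = min(1, 0.849) = 0.849

0.849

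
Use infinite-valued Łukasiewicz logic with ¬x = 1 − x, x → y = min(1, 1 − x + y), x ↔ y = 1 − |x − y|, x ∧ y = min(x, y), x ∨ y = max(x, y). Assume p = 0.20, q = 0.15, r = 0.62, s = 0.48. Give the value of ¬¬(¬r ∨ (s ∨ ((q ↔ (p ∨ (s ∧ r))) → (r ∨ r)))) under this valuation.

¬r = 1 − 0.62 = 0.38
s ∧ r = min(0.48, 0.62) = 0.48
p ∨ (s ∧ r) = max(0.20, 0.48) = 0.48
q ↔ (p ∨ (s ∧ r)) = 1 − |0.15 − 0.48| = 1 − 0.33 = 0.67
r ∨ r = max(0.62, 0.62) = 0.62
(q ↔ (p ∨ (s ∧ r))) → (r ∨ r) = min(1, 1 − 0.67 + 0.62) = min(1, 0.95) = 0.95
s ∨ ((q ↔ (p ∨ (s ∧ r))) → (r ∨ r)) = max(0.48, 0.95) = 0.95
¬r ∨ (s ∨ ((q ↔ (p ∨ (s ∧ r))) → (r ∨ r))) = max(0.38, 0.95) = 0.95
¬(¬r ∨ (s ∨ ((q ↔ (p ∨ (s ∧ r))) → (r ∨ r)))) = 1 − 0.95 = 0.05
¬¬(¬r ∨ (s ∨ ((q ↔ (p ∨ (s ∧ r))) → (r ∨ r)))) = 1 − 0.05 = 0.95

0.95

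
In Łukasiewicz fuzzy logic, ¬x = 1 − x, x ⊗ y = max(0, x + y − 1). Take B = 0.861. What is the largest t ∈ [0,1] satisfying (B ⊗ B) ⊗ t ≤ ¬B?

0.417

B ⊗ B = max(0, 0.861 + 0.861 − 1) = max(0, 0.722) = 0.722
So the left factor is B ⊗ B = 0.722.
¬B = 1 − 0.861 = 0.139
So the right-hand bound is ¬B = 0.139.
The residuum of the Łukasiewicz t-norm gives the supremum: min(1, 1 − 0.722 + 0.139).
1 − 0.722 + 0.139 = 0.417, so t = min(1, 0.417) = 0.417.
Check: 0.722 ⊗ 0.417 = max(0, 0.139) = 0.139 ≤ 0.139.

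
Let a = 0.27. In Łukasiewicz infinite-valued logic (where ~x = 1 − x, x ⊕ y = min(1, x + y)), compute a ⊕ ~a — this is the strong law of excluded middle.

1.00

~a = 1 − 0.27 = 0.73
a ⊕ ~a = min(1, 0.27 + 0.73) = min(1, 1.00) = 1.00
(As expected: always 1 in Ł∞ since a ⊕ (1−a) = 1.)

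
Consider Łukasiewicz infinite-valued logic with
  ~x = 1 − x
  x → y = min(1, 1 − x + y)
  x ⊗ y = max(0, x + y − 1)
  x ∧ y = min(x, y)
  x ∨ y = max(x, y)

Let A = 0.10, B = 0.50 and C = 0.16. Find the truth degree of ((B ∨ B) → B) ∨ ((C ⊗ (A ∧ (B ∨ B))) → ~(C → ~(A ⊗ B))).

1.00

B ∨ B = max(0.50, 0.50) = 0.50
(B ∨ B) → B = min(1, 1 − 0.50 + 0.50) = min(1, 1.00) = 1.00
A ∧ (B ∨ B) = min(0.10, 0.50) = 0.10
C ⊗ (A ∧ (B ∨ B)) = max(0, 0.16 + 0.10 − 1) = max(0, -0.74) = 0.00
A ⊗ B = max(0, 0.10 + 0.50 − 1) = max(0, -0.40) = 0.00
~(A ⊗ B) = 1 − 0.00 = 1.00
C → ~(A ⊗ B) = min(1, 1 − 0.16 + 1.00) = min(1, 1.84) = 1.00
~(C → ~(A ⊗ B)) = 1 − 1.00 = 0.00
(C ⊗ (A ∧ (B ∨ B))) → ~(C → ~(A ⊗ B)) = min(1, 1 − 0.00 + 0.00) = min(1, 1.00) = 1.00
((B ∨ B) → B) ∨ ((C ⊗ (A ∧ (B ∨ B))) → ~(C → ~(A ⊗ B))) = max(1.00, 1.00) = 1.00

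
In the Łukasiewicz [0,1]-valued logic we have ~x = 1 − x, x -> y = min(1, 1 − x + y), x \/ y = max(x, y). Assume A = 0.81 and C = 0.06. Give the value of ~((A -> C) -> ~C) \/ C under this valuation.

0.06

A -> C = min(1, 1 − 0.81 + 0.06) = min(1, 0.25) = 0.25
~C = 1 − 0.06 = 0.94
(A -> C) -> ~C = min(1, 1 − 0.25 + 0.94) = min(1, 1.69) = 1.00
~((A -> C) -> ~C) = 1 − 1.00 = 0.00
~((A -> C) -> ~C) \/ C = max(0.00, 0.06) = 0.06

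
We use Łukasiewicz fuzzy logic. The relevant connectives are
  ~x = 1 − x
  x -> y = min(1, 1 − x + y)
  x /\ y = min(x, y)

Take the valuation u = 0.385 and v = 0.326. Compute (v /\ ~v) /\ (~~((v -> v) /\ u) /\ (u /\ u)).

~v = 1 − 0.326 = 0.674
v /\ ~v = min(0.326, 0.674) = 0.326
v -> v = min(1, 1 − 0.326 + 0.326) = min(1, 1.000) = 1.000
(v -> v) /\ u = min(1.000, 0.385) = 0.385
~((v -> v) /\ u) = 1 − 0.385 = 0.615
~~((v -> v) /\ u) = 1 − 0.615 = 0.385
u /\ u = min(0.385, 0.385) = 0.385
~~((v -> v) /\ u) /\ (u /\ u) = min(0.385, 0.385) = 0.385
(v /\ ~v) /\ (~~((v -> v) /\ u) /\ (u /\ u)) = min(0.326, 0.385) = 0.326

0.326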